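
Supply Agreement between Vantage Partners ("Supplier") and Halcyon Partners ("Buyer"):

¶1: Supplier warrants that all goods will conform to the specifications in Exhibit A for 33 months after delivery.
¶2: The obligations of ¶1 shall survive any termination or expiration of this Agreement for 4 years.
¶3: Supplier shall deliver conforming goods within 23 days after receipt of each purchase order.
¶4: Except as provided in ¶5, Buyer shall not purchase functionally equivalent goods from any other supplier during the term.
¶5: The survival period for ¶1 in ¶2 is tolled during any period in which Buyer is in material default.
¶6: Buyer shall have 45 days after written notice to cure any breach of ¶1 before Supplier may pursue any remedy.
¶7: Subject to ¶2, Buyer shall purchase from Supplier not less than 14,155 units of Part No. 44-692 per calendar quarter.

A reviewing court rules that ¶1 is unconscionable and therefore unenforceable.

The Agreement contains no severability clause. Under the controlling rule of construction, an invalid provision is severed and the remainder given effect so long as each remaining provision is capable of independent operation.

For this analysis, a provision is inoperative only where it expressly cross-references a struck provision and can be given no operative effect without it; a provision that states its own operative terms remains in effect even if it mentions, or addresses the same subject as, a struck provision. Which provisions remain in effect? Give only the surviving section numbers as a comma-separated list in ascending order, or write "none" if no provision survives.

¶1 is struck. ¶2 has no operative effect of its own apart from ¶1 and is therefore inoperative. ¶6 operates only by reference to ¶1, so it falls with ¶1. ¶5 operates only by reference to ¶2, so it falls with ¶2. ¶7 mentions ¶2 but its own obligation stands independently of ¶2, so ¶7 is not affected. Although ¶4 refers to ¶5, its operative terms do not depend on ¶5, so it remains in effect. Under the stated default rule, only provisions that cannot operate independently fall away; the rest are enforced. That leaves ¶3, ¶4, and ¶7 in effect.

3, 4, 7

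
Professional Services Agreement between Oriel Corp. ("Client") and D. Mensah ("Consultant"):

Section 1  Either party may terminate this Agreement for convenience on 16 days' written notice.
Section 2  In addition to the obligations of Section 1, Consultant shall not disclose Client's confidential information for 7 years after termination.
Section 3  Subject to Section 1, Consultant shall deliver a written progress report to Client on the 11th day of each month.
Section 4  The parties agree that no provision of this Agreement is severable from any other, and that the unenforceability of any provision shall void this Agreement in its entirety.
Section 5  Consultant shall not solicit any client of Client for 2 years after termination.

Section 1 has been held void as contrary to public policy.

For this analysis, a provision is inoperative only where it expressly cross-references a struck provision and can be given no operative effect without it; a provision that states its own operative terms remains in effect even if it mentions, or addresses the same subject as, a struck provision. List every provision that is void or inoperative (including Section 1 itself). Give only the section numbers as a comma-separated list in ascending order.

1, 2, 3, 4, 5

Section 1 is struck. Nothing else in the Agreement is defined by reference to Section 1. Section 4 provides that the Agreement is not severable, so the invalidity of any one provision voids the entire Agreement. No provision of the Agreement survives.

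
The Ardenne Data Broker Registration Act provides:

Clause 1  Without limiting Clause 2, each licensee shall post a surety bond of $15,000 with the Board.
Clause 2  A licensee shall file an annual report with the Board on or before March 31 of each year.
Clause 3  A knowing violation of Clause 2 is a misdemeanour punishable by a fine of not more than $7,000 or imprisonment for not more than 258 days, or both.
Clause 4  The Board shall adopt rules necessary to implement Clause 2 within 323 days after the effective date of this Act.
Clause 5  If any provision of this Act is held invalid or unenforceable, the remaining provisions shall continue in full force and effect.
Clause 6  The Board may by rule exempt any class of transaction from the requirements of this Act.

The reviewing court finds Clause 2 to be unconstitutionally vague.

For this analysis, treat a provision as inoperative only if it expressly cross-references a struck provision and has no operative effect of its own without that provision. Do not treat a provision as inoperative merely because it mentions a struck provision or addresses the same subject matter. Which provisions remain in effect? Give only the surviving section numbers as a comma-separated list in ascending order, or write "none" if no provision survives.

Clause 2 is struck. Clause 3 has no operative effect of its own apart from Clause 2 and is therefore inoperative. Clause 4 merely fixes the rulemaking mandate for Clause 2; with Clause 2 gone it has nothing to operate on and falls away. Clause 1 mentions Clause 2 but its own obligation stands independently of Clause 2, so Clause 1 is not affected. Under the severability clause in Clause 5, the remaining provisions continue in force. The provisions still in force are Clause 1, Clause 5, and Clause 6.

1, 5, 6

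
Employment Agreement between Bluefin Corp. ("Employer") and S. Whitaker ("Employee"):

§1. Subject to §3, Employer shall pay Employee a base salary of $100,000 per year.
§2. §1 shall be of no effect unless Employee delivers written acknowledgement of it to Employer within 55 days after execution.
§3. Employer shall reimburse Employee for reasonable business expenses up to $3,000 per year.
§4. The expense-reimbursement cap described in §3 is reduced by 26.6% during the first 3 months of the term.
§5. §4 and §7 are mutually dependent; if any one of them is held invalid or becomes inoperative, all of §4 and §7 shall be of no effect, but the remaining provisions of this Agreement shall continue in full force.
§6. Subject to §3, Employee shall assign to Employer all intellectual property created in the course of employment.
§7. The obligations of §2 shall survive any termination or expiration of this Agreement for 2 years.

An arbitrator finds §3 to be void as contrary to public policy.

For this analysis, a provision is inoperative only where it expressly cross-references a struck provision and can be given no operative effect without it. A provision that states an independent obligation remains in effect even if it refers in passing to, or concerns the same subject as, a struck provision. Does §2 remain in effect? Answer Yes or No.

§3 is struck. §4 does nothing except set the introductory reduction to the expense-reimbursement cap by reference to §3; with §3 gone it has no independent effect and is inoperative. §1 mentions §3 but its own obligation stands independently of §3, so §1 is not affected. Although §6 refers to §3, its operative terms do not depend on §3, so it remains in effect. §5 declares §4 and §7 mutually dependent; since one of them has fallen, all of them are of no effect. That brings down §7 as well. The remainder continues in force under §5. That leaves §1, §2, §5, and §6 in effect. §2 is among the surviving provisions, so the answer is yes.

Yes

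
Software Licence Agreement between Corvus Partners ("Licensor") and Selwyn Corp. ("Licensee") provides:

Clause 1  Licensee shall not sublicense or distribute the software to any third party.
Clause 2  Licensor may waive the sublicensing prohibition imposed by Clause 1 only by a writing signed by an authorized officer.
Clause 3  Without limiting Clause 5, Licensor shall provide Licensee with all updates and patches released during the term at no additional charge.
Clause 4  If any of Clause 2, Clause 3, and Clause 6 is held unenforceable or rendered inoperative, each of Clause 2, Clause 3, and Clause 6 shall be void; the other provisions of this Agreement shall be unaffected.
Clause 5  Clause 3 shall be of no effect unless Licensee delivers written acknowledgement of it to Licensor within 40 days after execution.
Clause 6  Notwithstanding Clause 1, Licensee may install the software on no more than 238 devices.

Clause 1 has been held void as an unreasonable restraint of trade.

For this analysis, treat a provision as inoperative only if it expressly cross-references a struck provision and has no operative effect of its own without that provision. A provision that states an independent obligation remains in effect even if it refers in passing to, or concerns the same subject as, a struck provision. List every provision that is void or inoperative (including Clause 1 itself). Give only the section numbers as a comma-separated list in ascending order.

1, 2, 3, 5, 6

Clause 1 is struck. Clause 2 has no operative effect of its own apart from Clause 1 and is therefore inoperative. Clause 4 declares Clause 2, Clause 3, and Clause 6 mutually dependent; since one of them has fallen, all of them are of no effect. That brings down Clause 3 and Clause 6 as well. Clause 5 in turn depends solely on a provision now struck and likewise falls. The remainder continues in force under Clause 4. Only Clause 4 remains in effect.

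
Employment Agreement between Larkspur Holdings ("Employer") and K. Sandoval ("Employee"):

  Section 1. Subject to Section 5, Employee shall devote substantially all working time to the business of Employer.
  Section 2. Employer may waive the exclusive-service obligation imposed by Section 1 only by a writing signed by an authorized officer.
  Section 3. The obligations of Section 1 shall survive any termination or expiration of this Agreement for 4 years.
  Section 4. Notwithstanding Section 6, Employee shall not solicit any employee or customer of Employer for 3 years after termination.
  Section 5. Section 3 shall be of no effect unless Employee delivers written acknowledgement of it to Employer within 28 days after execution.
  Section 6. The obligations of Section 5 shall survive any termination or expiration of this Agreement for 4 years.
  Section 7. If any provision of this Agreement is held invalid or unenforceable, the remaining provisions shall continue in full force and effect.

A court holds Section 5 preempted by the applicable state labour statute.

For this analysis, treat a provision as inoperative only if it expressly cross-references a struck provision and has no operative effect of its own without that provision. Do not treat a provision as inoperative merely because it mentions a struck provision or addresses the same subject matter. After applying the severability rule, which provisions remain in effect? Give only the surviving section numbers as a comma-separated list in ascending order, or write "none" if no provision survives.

Section 5 is struck. Section 6 merely fixes the survival period for Section 5; with Section 5 gone it has nothing to operate on and falls away. Although Section 4 refers to Section 6, its operative terms do not depend on Section 6, so it remains in effect. Although Section 1 refers to Section 5, its operative terms do not depend on Section 5, so it remains in effect. Section 7 is a severability clause and preserves every provision that can still be given independent effect. That leaves Section 1, Section 2, Section 3, Section 4, and Section 7 in effect.

1, 2, 3, 4, 7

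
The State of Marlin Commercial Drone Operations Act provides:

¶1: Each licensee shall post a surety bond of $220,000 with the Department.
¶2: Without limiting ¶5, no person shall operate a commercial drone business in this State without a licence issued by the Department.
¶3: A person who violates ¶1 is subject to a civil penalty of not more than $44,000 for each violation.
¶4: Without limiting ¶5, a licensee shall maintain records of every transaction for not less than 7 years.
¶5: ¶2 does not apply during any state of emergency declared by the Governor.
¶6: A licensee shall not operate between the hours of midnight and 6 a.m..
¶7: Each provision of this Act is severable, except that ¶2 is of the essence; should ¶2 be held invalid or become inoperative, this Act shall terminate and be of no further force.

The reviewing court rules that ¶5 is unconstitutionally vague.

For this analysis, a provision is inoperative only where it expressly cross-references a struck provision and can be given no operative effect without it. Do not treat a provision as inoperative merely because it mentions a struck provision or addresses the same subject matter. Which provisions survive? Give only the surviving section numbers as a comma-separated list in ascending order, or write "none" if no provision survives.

¶5 is struck. ¶2 mentions ¶5 but its own obligation stands independently of ¶5, so ¶2 is not affected. Although ¶4 refers to ¶5, its operative terms do not depend on ¶5, so it remains in effect. No other provision's operative terms depend on ¶5. ¶7 makes ¶2 an essential term, but ¶2 is unaffected, so the severability proviso in ¶7 preserves the remaining provisions. ¶1, ¶2, ¶3, ¶4, ¶6, and ¶7 remain in effect.

1, 2, 3, 4, 6, 7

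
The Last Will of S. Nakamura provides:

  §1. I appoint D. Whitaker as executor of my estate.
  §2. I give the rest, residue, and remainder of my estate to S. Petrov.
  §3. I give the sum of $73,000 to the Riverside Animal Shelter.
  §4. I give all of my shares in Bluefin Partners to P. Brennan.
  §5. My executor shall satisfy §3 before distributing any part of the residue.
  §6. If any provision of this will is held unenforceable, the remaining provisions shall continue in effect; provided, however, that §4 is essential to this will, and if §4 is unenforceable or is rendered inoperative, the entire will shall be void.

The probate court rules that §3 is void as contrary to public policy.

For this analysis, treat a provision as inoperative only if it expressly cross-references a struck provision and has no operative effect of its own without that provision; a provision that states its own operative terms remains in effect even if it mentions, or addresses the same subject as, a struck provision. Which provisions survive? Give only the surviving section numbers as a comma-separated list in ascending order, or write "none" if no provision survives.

§3 is struck. §5 has no operative effect of its own apart from §3 and is therefore inoperative. §6 makes §4 an essential term, but §4 is unaffected, so the severability proviso in §6 preserves the remaining provisions. That leaves §1, §2, §4, and §6 in effect.

1, 2, 4, 6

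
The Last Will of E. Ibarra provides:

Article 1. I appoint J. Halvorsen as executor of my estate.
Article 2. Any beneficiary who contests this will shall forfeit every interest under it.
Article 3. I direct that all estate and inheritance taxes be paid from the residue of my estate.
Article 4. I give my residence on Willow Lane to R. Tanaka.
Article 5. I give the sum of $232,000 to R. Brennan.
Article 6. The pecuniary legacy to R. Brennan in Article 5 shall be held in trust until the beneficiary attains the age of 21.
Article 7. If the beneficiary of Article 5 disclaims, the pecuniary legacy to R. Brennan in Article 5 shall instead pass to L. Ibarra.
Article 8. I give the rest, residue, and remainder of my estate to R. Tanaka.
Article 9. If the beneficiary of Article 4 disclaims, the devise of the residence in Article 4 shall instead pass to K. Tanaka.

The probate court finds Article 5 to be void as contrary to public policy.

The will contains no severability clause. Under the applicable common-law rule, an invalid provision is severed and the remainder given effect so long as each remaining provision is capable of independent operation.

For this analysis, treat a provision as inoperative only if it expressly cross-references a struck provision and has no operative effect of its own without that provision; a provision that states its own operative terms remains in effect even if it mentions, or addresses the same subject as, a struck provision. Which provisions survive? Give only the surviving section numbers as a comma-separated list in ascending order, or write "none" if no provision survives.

Article 5 is struck. Article 6 merely fixes the trust for Article 5; with Article 5 gone it has nothing to operate on and falls away. Article 7 operates only by reference to Article 5, so it falls with Article 5. Under the stated default rule, only provisions that cannot operate independently fall away; the rest are enforced. Article 1, Article 2, Article 3, Article 4, Article 8, and Article 9 remain in effect.

1, 2, 3, 4, 8, 9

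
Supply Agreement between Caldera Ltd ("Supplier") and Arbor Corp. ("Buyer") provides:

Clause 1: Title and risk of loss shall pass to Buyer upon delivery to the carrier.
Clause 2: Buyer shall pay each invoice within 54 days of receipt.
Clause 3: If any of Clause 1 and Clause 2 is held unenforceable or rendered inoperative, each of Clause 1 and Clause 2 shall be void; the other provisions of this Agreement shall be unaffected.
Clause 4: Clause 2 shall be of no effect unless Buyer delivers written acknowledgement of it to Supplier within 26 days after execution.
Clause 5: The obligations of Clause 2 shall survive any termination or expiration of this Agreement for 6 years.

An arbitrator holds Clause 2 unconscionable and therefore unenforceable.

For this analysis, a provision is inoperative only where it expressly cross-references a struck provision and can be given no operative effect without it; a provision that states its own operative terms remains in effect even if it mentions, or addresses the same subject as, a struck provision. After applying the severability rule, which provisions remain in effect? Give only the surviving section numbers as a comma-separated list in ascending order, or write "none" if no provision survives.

3

Clause 2 is struck. Clause 4 merely fixes the acknowledgement condition for Clause 2; with Clause 2 gone it has nothing to operate on and falls away. The only function of Clause 5 is the survival period for Clause 2, so it cannot stand once Clause 2 is removed. Clause 3 declares Clause 1 and Clause 2 mutually dependent; since one of them has fallen, all of them are of no effect. That brings down Clause 1 as well. The remainder continues in force under Clause 3. Only Clause 3 remains in effect.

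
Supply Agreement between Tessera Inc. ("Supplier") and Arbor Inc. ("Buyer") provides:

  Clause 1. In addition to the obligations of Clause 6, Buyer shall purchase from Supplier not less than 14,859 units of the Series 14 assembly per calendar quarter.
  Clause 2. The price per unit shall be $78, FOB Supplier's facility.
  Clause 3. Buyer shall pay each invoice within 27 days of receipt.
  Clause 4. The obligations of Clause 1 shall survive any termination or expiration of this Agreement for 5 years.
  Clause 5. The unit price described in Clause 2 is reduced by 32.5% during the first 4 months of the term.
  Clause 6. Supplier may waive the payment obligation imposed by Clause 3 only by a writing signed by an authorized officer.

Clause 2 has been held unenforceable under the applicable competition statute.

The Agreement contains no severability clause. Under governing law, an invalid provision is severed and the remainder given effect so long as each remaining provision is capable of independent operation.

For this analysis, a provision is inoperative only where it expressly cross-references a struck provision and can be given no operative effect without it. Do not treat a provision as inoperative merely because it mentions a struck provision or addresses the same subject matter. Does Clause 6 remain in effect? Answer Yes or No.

Clause 2 is struck. Clause 5 operates only by reference to Clause 2, so it falls with Clause 2. With no severability clause, the stated default rule severs what cannot stand and enforces each remaining provision that can operate on its own. The provisions still in force are Clause 1, Clause 3, Clause 4, and Clause 6. Clause 6 is among the surviving provisions, so the answer is yes.

Yes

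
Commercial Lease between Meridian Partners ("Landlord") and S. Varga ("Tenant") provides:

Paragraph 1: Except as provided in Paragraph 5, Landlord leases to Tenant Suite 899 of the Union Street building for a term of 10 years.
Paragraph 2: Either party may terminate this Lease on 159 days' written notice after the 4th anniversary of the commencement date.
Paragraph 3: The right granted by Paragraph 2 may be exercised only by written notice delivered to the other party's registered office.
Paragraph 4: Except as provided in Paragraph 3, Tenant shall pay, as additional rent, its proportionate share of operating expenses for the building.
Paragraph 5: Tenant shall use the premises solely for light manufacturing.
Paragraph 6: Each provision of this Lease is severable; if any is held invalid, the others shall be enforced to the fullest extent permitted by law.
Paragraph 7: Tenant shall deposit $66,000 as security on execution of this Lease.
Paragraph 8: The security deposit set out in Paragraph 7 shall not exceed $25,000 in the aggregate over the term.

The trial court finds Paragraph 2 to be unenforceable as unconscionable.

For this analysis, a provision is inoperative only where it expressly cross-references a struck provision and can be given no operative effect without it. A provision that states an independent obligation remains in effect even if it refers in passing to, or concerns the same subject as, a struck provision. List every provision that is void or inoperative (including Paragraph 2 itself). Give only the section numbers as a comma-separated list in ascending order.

2, 3

Paragraph 2 is struck. Paragraph 3 operates only by reference to Paragraph 2, so it falls with Paragraph 2. Paragraph 4 mentions Paragraph 3 but its own obligation stands independently of Paragraph 3, so Paragraph 4 is not affected. Under the severability clause in Paragraph 6, the remaining provisions continue in force. Paragraph 1, Paragraph 4, Paragraph 5, Paragraph 6, Paragraph 7, and Paragraph 8 remain in effect.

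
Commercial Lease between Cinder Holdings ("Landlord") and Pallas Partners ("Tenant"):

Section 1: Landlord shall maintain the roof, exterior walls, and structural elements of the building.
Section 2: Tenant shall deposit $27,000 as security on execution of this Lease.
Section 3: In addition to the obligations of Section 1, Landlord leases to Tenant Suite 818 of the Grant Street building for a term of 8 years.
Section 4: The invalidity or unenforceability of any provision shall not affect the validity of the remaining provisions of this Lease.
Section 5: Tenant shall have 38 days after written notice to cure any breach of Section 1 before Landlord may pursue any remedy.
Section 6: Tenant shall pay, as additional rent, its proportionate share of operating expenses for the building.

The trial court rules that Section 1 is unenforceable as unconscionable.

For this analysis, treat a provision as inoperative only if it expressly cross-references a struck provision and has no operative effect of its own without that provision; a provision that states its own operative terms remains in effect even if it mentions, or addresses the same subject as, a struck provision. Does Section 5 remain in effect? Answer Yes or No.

Section 1 is struck. Section 5 merely fixes the cure period for breach of Section 1; with Section 1 gone it has nothing to operate on and falls away. Section 3 mentions Section 1 but its own obligation stands independently of Section 1, so Section 3 is not affected. Under the severability clause in Section 4, the remaining provisions continue in force. Section 2, Section 3, Section 4, and Section 6 remain in effect. Section 5 is among the inoperative provisions, so the answer is no.

No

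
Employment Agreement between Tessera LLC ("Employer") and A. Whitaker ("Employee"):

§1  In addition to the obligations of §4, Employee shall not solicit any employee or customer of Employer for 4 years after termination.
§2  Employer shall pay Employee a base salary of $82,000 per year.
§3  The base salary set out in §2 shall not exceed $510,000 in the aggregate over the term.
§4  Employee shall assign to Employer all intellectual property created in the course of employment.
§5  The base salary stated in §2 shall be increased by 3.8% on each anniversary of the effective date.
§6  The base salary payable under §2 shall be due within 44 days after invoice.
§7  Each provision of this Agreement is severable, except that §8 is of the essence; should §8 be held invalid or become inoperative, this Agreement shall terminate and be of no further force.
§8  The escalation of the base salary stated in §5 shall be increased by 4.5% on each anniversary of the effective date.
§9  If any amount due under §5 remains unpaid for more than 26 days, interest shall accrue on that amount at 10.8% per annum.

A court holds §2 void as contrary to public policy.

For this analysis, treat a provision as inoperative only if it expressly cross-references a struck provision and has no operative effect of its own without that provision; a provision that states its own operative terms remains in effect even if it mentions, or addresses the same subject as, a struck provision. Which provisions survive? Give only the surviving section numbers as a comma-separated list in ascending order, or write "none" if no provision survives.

§2 is struck. The whole of §3 is the aggregate cap on the base salary, defined by reference to §2, so §3 cannot stand once §2 is removed. §5 does nothing except set the escalation of the base salary by reference to §2; with §2 gone it has no independent effect and is inoperative. §6 does nothing except set the payment deadline for the base salary by reference to §2; with §2 gone it has no independent effect and is inoperative. §8 has no operative effect of its own apart from §5 and is therefore inoperative. §9 does nothing except set the default interest on the escalation of the base salary by reference to §5; with §5 gone it has no independent effect and is inoperative. §7 makes §8 an essential term, and §8 has been rendered inoperative by the cascade; under §7, the entire Agreement is therefore void. No provision of the Agreement survives.

none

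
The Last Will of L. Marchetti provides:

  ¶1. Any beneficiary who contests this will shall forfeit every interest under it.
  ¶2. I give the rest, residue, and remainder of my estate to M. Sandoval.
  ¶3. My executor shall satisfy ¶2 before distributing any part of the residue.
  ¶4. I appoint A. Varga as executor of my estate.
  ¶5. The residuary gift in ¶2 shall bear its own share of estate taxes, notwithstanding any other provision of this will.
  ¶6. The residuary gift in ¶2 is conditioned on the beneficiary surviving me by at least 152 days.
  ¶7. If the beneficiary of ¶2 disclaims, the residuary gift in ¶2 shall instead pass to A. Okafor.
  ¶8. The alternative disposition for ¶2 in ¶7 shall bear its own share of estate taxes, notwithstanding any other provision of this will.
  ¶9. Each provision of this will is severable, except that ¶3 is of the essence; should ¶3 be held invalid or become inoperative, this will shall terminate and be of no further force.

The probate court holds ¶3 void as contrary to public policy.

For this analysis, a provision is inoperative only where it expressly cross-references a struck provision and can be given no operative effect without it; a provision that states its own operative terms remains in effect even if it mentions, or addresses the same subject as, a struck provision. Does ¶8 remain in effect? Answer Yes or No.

¶3 is struck. Nothing else in the will is defined by reference to ¶3. ¶9 makes ¶3 an essential term, and ¶3 is the provision held invalid; under ¶9, the entire will is therefore void. No provision of the will survives. ¶8 is among the inoperative provisions, so the answer is no.

No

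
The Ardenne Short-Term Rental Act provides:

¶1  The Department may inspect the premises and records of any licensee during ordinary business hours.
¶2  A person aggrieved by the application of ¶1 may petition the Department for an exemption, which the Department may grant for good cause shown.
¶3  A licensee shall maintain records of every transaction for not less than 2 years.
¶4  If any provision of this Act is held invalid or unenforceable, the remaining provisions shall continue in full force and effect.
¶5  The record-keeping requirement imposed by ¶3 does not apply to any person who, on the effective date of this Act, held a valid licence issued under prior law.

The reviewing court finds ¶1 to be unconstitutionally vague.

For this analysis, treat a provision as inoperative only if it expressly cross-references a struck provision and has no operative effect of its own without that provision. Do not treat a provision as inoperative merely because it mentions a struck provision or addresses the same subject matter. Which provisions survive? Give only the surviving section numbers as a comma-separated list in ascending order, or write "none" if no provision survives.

¶1 is struck. The only function of ¶2 is the exemption procedure for ¶1, so it cannot stand once ¶1 is removed. ¶4 is a severability clause and preserves every provision that can still be given independent effect. That leaves ¶3, ¶4, and ¶5 in effect.

3, 4, 5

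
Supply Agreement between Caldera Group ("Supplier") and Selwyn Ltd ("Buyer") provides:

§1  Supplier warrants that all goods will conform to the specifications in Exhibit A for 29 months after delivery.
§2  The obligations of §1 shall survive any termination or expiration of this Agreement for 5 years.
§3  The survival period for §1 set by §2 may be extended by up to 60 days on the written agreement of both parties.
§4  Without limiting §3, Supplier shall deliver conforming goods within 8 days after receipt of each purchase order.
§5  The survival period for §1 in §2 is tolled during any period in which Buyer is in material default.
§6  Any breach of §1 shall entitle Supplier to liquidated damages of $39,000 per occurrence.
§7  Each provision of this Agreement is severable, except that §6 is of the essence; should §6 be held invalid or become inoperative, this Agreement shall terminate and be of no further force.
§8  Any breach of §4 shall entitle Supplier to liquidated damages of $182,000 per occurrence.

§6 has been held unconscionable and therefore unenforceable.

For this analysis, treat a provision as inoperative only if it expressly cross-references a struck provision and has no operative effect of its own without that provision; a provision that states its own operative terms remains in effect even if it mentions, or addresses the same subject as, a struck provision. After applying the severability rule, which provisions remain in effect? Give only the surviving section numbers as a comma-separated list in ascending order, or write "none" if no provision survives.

none

§6 is struck. No other provision's operative terms depend on §6. §7 makes §6 an essential term, and §6 is the provision held invalid; under §7, the entire Agreement is therefore void. No provision of the Agreement survives.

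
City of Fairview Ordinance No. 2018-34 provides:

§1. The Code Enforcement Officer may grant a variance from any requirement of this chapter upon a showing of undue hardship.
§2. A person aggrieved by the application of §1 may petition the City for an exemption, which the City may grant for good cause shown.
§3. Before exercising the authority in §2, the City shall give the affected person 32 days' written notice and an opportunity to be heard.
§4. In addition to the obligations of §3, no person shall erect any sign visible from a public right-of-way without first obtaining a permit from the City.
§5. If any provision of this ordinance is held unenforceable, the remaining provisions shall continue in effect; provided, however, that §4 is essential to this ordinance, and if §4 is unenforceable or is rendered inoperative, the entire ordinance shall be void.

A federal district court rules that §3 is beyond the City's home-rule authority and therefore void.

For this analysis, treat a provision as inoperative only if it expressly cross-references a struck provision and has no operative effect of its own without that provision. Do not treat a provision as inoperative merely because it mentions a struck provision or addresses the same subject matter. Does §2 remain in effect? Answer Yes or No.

Yes

§3 is struck. Although §4 refers to §3, its operative terms do not depend on §3, so it remains in effect. Nothing else in the ordinance is defined by reference to §3. §5 makes §4 an essential term, but §4 is unaffected, so the severability proviso in §5 preserves the remaining provisions. §1, §2, §4, and §5 remain in effect. §2 is among the surviving provisions, so the answer is yes.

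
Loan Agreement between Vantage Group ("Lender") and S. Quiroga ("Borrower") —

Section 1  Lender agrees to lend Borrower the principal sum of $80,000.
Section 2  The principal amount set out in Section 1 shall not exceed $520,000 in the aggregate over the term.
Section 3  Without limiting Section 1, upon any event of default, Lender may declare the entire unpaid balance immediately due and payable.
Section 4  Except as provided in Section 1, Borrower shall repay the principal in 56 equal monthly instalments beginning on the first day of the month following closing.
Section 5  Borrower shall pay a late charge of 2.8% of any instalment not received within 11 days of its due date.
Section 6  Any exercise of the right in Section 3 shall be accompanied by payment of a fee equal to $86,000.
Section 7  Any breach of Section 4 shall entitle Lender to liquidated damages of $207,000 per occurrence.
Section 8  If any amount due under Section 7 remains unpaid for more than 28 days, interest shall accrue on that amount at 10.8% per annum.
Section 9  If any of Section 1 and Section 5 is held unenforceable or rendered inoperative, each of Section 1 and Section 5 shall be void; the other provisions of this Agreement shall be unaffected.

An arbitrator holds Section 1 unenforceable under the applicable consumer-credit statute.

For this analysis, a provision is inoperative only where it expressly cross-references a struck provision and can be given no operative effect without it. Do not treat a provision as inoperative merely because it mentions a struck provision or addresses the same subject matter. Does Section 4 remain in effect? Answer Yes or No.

Yes

Section 1 is struck. Section 2 operates only by reference to Section 1, so it falls with Section 1. Although Section 4 refers to Section 1, its operative terms do not depend on Section 1, so it remains in effect. Although Section 3 refers to Section 1, its operative terms do not depend on Section 1, so it remains in effect. Section 9 declares Section 1 and Section 5 mutually dependent; since one of them has fallen, all of them are of no effect. That brings down Section 5 as well. The remainder continues in force under Section 9. Section 3, Section 4, Section 6, Section 7, Section 8, and Section 9 remain in effect. Section 4 is among the surviving provisions, so the answer is yes.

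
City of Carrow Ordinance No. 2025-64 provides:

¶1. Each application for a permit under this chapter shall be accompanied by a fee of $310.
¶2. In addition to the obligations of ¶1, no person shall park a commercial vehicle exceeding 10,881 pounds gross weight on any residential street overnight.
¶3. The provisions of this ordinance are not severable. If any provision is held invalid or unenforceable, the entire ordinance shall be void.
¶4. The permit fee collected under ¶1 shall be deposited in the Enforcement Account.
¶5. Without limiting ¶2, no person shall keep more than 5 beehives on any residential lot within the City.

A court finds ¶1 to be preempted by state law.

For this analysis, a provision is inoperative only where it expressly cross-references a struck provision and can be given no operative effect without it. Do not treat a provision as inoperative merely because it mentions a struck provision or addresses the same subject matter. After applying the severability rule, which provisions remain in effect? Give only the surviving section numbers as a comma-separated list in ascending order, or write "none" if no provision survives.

none

¶1 is struck. The whole of ¶4 is the disposition of the permit fee, defined by reference to ¶1, so ¶4 cannot stand once ¶1 is removed. ¶3 provides that the ordinance is not severable, so the invalidity of any one provision voids the entire ordinance. No provision of the ordinance survives.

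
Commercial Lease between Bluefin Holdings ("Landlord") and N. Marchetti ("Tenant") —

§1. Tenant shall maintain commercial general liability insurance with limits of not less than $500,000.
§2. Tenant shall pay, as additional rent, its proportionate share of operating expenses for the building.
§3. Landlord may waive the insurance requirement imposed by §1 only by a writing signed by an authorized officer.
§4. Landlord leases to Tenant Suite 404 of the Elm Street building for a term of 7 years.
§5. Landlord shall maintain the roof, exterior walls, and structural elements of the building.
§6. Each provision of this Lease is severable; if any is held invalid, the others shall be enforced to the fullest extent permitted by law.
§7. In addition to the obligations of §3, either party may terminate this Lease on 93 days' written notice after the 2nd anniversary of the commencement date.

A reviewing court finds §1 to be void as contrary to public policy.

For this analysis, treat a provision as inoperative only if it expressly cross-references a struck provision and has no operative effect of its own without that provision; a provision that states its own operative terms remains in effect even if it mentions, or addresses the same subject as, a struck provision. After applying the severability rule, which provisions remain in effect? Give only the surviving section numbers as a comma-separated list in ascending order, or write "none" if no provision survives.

2, 4, 5, 6, 7

§1 is struck. §3 operates only by reference to §1, so it falls with §1. Although §7 refers to §3, its operative terms do not depend on §3, so it remains in effect. §6 is a severability clause and preserves every provision that can still be given independent effect. That leaves §2, §4, §5, §6, and §7 in effect.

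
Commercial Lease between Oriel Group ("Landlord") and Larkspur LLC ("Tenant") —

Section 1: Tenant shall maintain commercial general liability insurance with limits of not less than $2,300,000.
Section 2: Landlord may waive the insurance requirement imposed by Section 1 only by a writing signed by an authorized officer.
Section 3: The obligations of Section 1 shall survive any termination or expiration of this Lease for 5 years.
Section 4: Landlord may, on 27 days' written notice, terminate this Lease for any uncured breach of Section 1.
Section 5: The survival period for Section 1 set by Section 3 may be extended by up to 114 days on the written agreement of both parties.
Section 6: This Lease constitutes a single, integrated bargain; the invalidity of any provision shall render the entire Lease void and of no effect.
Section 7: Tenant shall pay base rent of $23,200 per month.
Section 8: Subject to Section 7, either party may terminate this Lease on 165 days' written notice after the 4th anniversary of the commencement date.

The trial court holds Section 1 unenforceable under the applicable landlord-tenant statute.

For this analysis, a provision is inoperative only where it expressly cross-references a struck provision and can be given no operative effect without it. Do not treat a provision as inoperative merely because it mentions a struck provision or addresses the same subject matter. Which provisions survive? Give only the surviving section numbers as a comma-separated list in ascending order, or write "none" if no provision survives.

Section 1 is struck. Section 2 merely fixes the waiver condition for Section 1; with Section 1 gone it has nothing to operate on and falls away. Section 3 has no operative effect of its own apart from Section 1 and is therefore inoperative. The only function of Section 4 is the termination right for breach of Section 1, so it cannot stand once Section 1 is removed. The whole of Section 5 is the extension of the survival period for Section 1, defined by reference to Section 3, so Section 5 cannot stand once Section 3 is removed. Section 6 provides that the Lease is not severable, so the invalidity of any one provision voids the entire Lease. No provision of the Lease survives.

none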